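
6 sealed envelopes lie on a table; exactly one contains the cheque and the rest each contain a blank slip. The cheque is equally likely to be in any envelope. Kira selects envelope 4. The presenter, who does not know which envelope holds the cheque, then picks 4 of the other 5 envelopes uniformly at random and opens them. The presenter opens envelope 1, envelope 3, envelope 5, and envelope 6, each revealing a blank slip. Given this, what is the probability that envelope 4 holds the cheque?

1/2

Apply Bayes' rule, conditioning on where the cheque actually is.
If it is in any of envelopes 1, 3, 5, and 6 (prior 1/6 each): that envelope was opened and seen not to hold the prize — ruled out; weight (1/6)·0 = 0 each.
If it is in either of envelopes 2 and 4 (prior 1/6 each): the presenter picks exactly this set with probability 1/5 regardless, and none is the prize; weight (1/6)·(1/5) = 1/30 each.
The weights sum to 1/15.
So P(the cheque in envelope 4 | the presenter opened envelope 1, envelope 3, envelope 5, and envelope 6) = (1/30) / (1/15) = 1/2.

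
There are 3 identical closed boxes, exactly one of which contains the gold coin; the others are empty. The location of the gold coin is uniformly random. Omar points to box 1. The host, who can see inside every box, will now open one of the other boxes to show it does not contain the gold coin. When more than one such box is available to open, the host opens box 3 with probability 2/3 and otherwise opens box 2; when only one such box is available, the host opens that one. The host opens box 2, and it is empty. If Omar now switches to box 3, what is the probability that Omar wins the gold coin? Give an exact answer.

Condition on the true location of the gold coin.
If it is in box 1 (prior 1/3): box 3 is available but not opened, probability 1/3; weight (1/3)·(1/3) = 1/9.
If it is in box 2 (prior 1/3): the host opened box 2, so this case is ruled out; weight (1/3)·0 = 0.
If it is in box 3 (prior 1/3): only box 2 is available, probability 1; weight (1/3)·1 = 1/3.
The weights sum to 4/9.
So P(the gold coin in box 3 | the host opened box 2) = (1/3) / (4/9) = 3/4.

3/4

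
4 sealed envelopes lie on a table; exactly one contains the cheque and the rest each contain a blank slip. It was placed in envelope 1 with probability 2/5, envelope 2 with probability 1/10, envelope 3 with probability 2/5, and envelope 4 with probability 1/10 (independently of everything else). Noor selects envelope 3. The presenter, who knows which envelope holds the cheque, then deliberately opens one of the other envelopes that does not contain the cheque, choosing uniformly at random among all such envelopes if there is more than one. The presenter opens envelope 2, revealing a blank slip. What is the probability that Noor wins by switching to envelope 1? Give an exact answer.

12/23

Condition on the true location of the cheque.
If it is in envelope 1 (prior 2/5): the presenter has 2 equally likely choices, so probability 1/2; weight (2/5)·(1/2) = 1/5.
If it is in envelope 2 (prior 1/10): the presenter opened envelope 2, so this case is ruled out; weight (1/10)·0 = 0.
If it is in envelope 3 (prior 2/5): the presenter has 3 equally likely choices, so probability 1/3; weight (2/5)·(1/3) = 2/15.
If it is in envelope 4 (prior 1/10): the presenter has 2 equally likely choices, so probability 1/2; weight (1/10)·(1/2) = 1/20.
The weights sum to 23/60.
So P(the cheque in envelope 1 | the presenter opened envelope 2) = (1/5) / (23/60) = 12/23.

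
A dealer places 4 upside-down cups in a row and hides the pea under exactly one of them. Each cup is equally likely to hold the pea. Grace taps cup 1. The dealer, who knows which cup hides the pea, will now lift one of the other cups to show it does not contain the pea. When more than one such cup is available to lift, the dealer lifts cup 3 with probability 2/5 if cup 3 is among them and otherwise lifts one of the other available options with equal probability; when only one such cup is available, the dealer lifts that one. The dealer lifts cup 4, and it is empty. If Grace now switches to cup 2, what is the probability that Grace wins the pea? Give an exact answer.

3/7

Condition on the true location of the pea.
If it is under cup 1 (prior 1/4): cup 3 is available but not opened; cup 4 gets probability (1 − 2/5)/2 = 3/10; weight (1/4)·(3/10) = 3/40.
If it is under cup 2 (prior 1/4): cup 3 is available but not opened, probability 3/5; weight (1/4)·(3/5) = 3/20.
If it is under cup 3 (prior 1/4): cup 3 holds the prize so is unavailable; the dealer chooses uniformly among the 2 others, probability 1/2; weight (1/4)·(1/2) = 1/8.
If it is under cup 4 (prior 1/4): the dealer opened cup 4, so this case is ruled out; weight (1/4)·0 = 0.
The weights sum to 7/20.
So P(the pea under cup 2 | the dealer opened cup 4) = (3/20) / (7/20) = 3/7.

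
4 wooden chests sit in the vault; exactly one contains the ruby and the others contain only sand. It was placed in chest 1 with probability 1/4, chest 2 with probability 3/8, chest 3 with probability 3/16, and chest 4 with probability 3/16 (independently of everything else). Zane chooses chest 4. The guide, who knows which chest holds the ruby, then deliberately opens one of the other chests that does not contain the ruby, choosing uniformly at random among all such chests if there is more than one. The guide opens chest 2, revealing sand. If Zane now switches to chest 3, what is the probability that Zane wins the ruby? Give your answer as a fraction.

Apply Bayes' rule, conditioning on where the ruby actually is.
If it is in chest 1 (prior 1/4): the guide has 2 equally likely choices, so probability 1/2; weight (1/4)·(1/2) = 1/8.
If it is in chest 2 (prior 3/8): the guide opened chest 2, so this case is ruled out; weight (3/8)·0 = 0.
If it is in chest 3 (prior 3/16): the guide has 2 equally likely choices, so probability 1/2; weight (3/16)·(1/2) = 3/32.
If it is in chest 4 (prior 3/16): the guide has 3 equally likely choices, so probability 1/3; weight (3/16)·(1/3) = 1/16.
The weights sum to 9/32.
So P(the ruby in chest 3 | the guide opened chest 2) = (3/32) / (9/32) = 1/3.

1/3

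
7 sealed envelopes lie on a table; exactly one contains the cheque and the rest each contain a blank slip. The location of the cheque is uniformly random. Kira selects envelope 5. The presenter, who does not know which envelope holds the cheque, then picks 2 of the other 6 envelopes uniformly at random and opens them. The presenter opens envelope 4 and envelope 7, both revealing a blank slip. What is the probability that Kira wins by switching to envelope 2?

Consider each possible location of the cheque in turn.
If it is in any of envelopes 1, 2, 3, 5, and 6 (prior 1/7 each): the presenter picks exactly this set with probability 1/15 regardless, and none is the prize; weight (1/7)·(1/15) = 1/105 each.
If it is in either of envelopes 4 and 7 (prior 1/7 each): that envelope was opened and seen not to hold the prize — ruled out; weight (1/7)·0 = 0 each.
The weights sum to 1/21.
So P(the cheque in envelope 2 | the presenter opened envelope 4 and envelope 7) = (1/105) / (1/21) = 1/5.

1/5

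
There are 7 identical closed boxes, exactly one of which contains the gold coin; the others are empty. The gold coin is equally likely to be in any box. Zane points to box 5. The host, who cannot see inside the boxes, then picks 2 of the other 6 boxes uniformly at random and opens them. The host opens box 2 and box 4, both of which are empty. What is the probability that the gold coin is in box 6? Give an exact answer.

1/5

Because the host chose which boxes to open without knowing where the gold coin is, the choice is independent of the prize location. Learning that none of the 2 opened boxes holds the gold coin simply rules out those 2 locations and leaves the remaining 5 boxes still equally likely by symmetry.
So P(the gold coin in box 6) = 1/5.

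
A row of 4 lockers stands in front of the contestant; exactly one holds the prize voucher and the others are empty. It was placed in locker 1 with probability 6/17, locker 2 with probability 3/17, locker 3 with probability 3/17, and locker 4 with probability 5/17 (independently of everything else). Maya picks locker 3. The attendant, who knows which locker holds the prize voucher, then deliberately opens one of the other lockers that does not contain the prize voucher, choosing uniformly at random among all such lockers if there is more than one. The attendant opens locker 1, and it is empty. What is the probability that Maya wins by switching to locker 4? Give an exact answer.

Apply Bayes' rule, conditioning on where the prize voucher actually is.
If it is in locker 1 (prior 6/17): the attendant opened locker 1, so this case is ruled out; weight (6/17)·0 = 0.
If it is in locker 2 (prior 3/17): the attendant has 2 equally likely choices, so probability 1/2; weight (3/17)·(1/2) = 3/34.
If it is in locker 3 (prior 3/17): the attendant has 3 equally likely choices, so probability 1/3; weight (3/17)·(1/3) = 1/17.
If it is in locker 4 (prior 5/17): the attendant has 2 equally likely choices, so probability 1/2; weight (5/17)·(1/2) = 5/34.
The weights sum to 5/17.
So P(the prize voucher in locker 4 | the attendant opened locker 1) = (5/34) / (5/17) = 1/2.

1/2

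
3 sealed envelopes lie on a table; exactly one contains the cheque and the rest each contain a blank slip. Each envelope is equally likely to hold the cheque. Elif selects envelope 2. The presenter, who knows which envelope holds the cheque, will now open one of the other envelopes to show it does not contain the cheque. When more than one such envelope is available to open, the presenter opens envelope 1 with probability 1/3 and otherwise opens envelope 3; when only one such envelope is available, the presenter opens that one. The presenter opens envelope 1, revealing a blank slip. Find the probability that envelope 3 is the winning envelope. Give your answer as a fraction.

Consider each possible location of the cheque in turn.
If it is in envelope 1 (prior 1/3): the presenter opened envelope 1, so this case is ruled out; weight (1/3)·0 = 0.
If it is in envelope 2 (prior 1/3): envelope 1 is available, opened with probability 1/3; weight (1/3)·(1/3) = 1/9.
If it is in envelope 3 (prior 1/3): only envelope 1 is available, probability 1; weight (1/3)·1 = 1/3.
The weights sum to 4/9.
So P(the cheque in envelope 3 | the presenter opened envelope 1) = (1/3) / (4/9) = 3/4.

3/4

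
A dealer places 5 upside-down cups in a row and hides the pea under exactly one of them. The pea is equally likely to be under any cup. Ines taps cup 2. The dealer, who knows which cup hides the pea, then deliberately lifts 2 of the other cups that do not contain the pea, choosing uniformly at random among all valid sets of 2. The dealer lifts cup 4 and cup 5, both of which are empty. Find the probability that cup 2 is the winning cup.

Consider each possible location of the pea in turn.
If it is under either of cups 1 and 3 (prior 1/5 each): the dealer has 3 equally likely choices, so probability 1/3; weight (1/5)·(1/3) = 1/15 each.
If it is under cup 2 (prior 1/5): the dealer has 6 equally likely choices, so probability 1/6; weight (1/5)·(1/6) = 1/30.
If it is under either of cups 4 and 5 (prior 1/5 each): that cup was opened and seen not to hold the prize — ruled out; weight (1/5)·0 = 0 each.
The weights sum to 1/6.
So P(the pea under cup 2 | the dealer opened cup 4 and cup 5) = (1/30) / (1/6) = 1/5.

1/5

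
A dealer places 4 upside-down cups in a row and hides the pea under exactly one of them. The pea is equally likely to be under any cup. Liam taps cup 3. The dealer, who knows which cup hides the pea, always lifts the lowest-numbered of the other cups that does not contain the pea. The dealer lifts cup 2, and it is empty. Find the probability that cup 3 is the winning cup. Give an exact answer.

0

Apply Bayes' rule, conditioning on where the pea actually is.
If it is under cup 1 (prior 1/4): cup 2 is the lowest-numbered option available, probability 1; weight (1/4)·1 = 1/4.
If it is under cup 2 (prior 1/4): the dealer opened cup 2, so this case is ruled out; weight (1/4)·0 = 0.
If it is under either of cups 3 and 4 (prior 1/4 each): the dealer would have opened cup 1 instead, probability 0; weight (1/4)·0 = 0 each.
The weights sum to 1/4.
So P(the pea under cup 3 | the dealer opened cup 2) = 0 / (1/4) = 0.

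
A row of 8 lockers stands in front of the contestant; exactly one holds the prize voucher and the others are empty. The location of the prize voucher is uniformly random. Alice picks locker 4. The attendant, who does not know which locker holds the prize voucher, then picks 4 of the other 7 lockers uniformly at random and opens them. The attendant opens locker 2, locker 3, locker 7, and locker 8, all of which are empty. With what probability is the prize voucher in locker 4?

Apply Bayes' rule, conditioning on where the prize voucher actually is.
If it is in any of lockers 1, 4, 5, and 6 (prior 1/8 each): the attendant picks exactly this set with probability 1/35 regardless, and none is the prize; weight (1/8)·(1/35) = 1/280 each.
If it is in any of lockers 2, 3, 7, and 8 (prior 1/8 each): that locker was opened and seen not to hold the prize — ruled out; weight (1/8)·0 = 0 each.
The weights sum to 1/70.
So P(the prize voucher in locker 4 | the attendant opened locker 2, locker 3, locker 7, and locker 8) = (1/280) / (1/70) = 1/4.

1/4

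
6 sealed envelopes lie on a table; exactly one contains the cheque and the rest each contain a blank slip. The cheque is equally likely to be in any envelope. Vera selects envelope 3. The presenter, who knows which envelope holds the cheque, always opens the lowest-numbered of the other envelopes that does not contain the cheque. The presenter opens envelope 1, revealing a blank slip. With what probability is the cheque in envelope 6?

Apply Bayes' rule, conditioning on where the cheque actually is.
If it is in envelope 1 (prior 1/6): the presenter opened envelope 1, so this case is ruled out; weight (1/6)·0 = 0.
If it is in any of envelopes 2, 3, 4, 5, and 6 (prior 1/6 each): envelope 1 is the lowest-numbered option available, probability 1; weight (1/6)·1 = 1/6 each.
The weights sum to 5/6.
So P(the cheque in envelope 6 | the presenter opened envelope 1) = (1/6) / (5/6) = 1/5.

1/5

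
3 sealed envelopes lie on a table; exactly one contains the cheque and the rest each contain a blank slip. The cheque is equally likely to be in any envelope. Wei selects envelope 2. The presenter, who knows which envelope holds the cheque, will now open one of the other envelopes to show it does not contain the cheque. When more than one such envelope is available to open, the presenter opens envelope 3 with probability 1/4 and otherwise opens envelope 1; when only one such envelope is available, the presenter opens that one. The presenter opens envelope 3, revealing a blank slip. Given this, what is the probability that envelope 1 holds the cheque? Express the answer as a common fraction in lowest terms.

4/5

Condition on the true location of the cheque.
If it is in envelope 1 (prior 1/3): only envelope 3 is available, probability 1; weight (1/3)·1 = 1/3.
If it is in envelope 2 (prior 1/3): envelope 3 is available, opened with probability 1/4; weight (1/3)·(1/4) = 1/12.
If it is in envelope 3 (prior 1/3): the presenter opened envelope 3, so this case is ruled out; weight (1/3)·0 = 0.
The weights sum to 5/12.
So P(the cheque in envelope 1 | the presenter opened envelope 3) = (1/3) / (5/12) = 4/5.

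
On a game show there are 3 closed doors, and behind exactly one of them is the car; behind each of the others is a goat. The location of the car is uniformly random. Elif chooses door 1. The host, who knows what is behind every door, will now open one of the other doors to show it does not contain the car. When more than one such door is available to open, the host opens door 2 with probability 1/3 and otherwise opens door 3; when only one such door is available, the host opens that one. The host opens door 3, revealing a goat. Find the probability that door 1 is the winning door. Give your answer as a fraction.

Consider each possible location of the car in turn.
If it is behind door 1 (prior 1/3): door 2 is available but not opened, probability 2/3; weight (1/3)·(2/3) = 2/9.
If it is behind door 2 (prior 1/3): only door 3 is available, probability 1; weight (1/3)·1 = 1/3.
If it is behind door 3 (prior 1/3): the host opened door 3, so this case is ruled out; weight (1/3)·0 = 0.
The weights sum to 5/9.
So P(the car behind door 1 | the host opened door 3) = (2/9) / (5/9) = 2/5.

2/5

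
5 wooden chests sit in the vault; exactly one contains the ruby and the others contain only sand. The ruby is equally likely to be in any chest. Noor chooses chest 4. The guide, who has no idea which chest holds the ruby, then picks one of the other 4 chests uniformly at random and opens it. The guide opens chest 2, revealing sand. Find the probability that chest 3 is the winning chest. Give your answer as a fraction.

Apply Bayes' rule, conditioning on where the ruby actually is.
If it is in any of chests 1, 3, 4, and 5 (prior 1/5 each): the guide picks chest 2 with probability 1/4 regardless, and it is not the prize; weight (1/5)·(1/4) = 1/20 each.
If it is in chest 2 (prior 1/5): the guide opened chest 2, so this case is ruled out; weight (1/5)·0 = 0.
The weights sum to 1/5.
So P(the ruby in chest 3 | the guide opened chest 2) = (1/20) / (1/5) = 1/4.

1/4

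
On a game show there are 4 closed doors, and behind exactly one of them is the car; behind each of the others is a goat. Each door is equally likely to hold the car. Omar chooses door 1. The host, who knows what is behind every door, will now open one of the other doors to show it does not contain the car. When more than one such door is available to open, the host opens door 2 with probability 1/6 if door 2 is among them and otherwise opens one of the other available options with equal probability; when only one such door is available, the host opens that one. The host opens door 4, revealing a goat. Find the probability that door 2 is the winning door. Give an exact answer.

Condition on the true location of the car.
If it is behind door 1 (prior 1/4): door 2 is available but not opened; door 4 gets probability (1 − 1/6)/2 = 5/12; weight (1/4)·(5/12) = 5/48.
If it is behind door 2 (prior 1/4): door 2 holds the prize so is unavailable; the host chooses uniformly among the 2 others, probability 1/2; weight (1/4)·(1/2) = 1/8.
If it is behind door 3 (prior 1/4): door 2 is available but not opened, probability 5/6; weight (1/4)·(5/6) = 5/24.
If it is behind door 4 (prior 1/4): the host opened door 4, so this case is ruled out; weight (1/4)·0 = 0.
The weights sum to 7/16.
So P(the car behind door 2 | the host opened door 4) = (1/8) / (7/16) = 2/7.

2/7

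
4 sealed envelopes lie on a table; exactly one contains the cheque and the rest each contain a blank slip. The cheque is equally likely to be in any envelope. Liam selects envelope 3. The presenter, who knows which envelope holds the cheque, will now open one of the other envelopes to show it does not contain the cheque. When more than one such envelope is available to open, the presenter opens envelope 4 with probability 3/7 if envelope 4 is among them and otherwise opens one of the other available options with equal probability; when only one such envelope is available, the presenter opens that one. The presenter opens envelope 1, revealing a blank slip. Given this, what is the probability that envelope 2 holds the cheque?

8/19

Consider each possible location of the cheque in turn.
If it is in envelope 1 (prior 1/4): the presenter opened envelope 1, so this case is ruled out; weight (1/4)·0 = 0.
If it is in envelope 2 (prior 1/4): envelope 4 is available but not opened, probability 4/7; weight (1/4)·(4/7) = 1/7.
If it is in envelope 3 (prior 1/4): envelope 4 is available but not opened; envelope 1 gets probability (1 − 3/7)/2 = 2/7; weight (1/4)·(2/7) = 1/14.
If it is in envelope 4 (prior 1/4): envelope 4 holds the prize so is unavailable; the presenter chooses uniformly among the 2 others, probability 1/2; weight (1/4)·(1/2) = 1/8.
The weights sum to 19/56.
So P(the cheque in envelope 2 | the presenter opened envelope 1) = (1/7) / (19/56) = 8/19.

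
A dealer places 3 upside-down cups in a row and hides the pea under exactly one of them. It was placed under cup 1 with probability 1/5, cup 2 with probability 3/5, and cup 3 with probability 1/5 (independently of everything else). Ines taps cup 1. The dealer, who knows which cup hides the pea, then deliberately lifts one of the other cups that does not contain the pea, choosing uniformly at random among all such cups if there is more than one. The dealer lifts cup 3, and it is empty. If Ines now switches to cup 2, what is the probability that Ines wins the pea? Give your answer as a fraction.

6/7

Apply Bayes' rule, conditioning on where the pea actually is.
If it is under cup 1 (prior 1/5): the dealer has 2 equally likely choices, so probability 1/2; weight (1/5)·(1/2) = 1/10.
If it is under cup 2 (prior 3/5): the dealer has no choice, probability 1; weight (3/5)·1 = 3/5.
If it is under cup 3 (prior 1/5): the dealer opened cup 3, so this case is ruled out; weight (1/5)·0 = 0.
The weights sum to 7/10.
So P(the pea under cup 2 | the dealer opened cup 3) = (3/5) / (7/10) = 6/7.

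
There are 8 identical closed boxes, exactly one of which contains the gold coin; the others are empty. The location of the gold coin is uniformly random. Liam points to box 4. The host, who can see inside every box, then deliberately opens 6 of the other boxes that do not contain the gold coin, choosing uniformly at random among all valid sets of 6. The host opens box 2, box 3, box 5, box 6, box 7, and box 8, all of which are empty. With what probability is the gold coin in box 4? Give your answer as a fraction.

1/8

Condition on the true location of the gold coin.
If it is in box 1 (prior 1/8): the host has no choice, probability 1; weight (1/8)·1 = 1/8.
If it is in any of boxes 2, 3, 5, 6, 7, and 8 (prior 1/8 each): that box was opened and seen not to hold the prize — ruled out; weight (1/8)·0 = 0 each.
If it is in box 4 (prior 1/8): the host has 7 equally likely choices, so probability 1/7; weight (1/8)·(1/7) = 1/56.
The weights sum to 1/7.
So P(the gold coin in box 4 | the host opened box 2, box 3, box 5, box 6, box 7, and box 8) = (1/56) / (1/7) = 1/8.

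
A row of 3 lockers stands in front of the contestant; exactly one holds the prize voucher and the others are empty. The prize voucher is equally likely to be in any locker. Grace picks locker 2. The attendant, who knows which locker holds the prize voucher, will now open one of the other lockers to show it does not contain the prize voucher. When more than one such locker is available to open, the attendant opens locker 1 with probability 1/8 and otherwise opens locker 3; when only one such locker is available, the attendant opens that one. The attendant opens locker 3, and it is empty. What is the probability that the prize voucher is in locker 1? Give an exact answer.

8/15

Apply Bayes' rule, conditioning on where the prize voucher actually is.
If it is in locker 1 (prior 1/3): only locker 3 is available, probability 1; weight (1/3)·1 = 1/3.
If it is in locker 2 (prior 1/3): locker 1 is available but not opened, probability 7/8; weight (1/3)·(7/8) = 7/24.
If it is in locker 3 (prior 1/3): the attendant opened locker 3, so this case is ruled out; weight (1/3)·0 = 0.
The weights sum to 5/8.
So P(the prize voucher in locker 1 | the attendant opened locker 3) = (1/3) / (5/8) = 8/15.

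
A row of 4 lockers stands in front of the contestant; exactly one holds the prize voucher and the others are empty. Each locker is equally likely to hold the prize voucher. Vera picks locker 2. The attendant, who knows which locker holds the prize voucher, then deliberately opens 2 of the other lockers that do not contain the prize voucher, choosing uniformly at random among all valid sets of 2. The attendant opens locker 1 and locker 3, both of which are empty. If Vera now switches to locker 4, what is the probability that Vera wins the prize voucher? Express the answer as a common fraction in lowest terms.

Apply Bayes' rule, conditioning on where the prize voucher actually is.
If it is in either of lockers 1 and 3 (prior 1/4 each): that locker was opened and seen not to hold the prize — ruled out; weight (1/4)·0 = 0 each.
If it is in locker 2 (prior 1/4): the attendant has 3 equally likely choices, so probability 1/3; weight (1/4)·(1/3) = 1/12.
If it is in locker 4 (prior 1/4): the attendant has no choice, probability 1; weight (1/4)·1 = 1/4.
The weights sum to 1/3.
So P(the prize voucher in locker 4 | the attendant opened locker 1 and locker 3) = (1/4) / (1/3) = 3/4.

3/4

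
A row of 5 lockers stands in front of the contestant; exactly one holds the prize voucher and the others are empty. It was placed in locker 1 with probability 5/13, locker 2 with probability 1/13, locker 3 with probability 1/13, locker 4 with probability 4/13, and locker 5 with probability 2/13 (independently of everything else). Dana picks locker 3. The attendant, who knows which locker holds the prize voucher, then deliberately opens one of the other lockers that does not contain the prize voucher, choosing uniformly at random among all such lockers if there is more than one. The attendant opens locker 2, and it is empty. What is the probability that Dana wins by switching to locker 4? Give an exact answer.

16/47

Condition on the true location of the prize voucher.
If it is in locker 1 (prior 5/13): the attendant has 3 equally likely choices, so probability 1/3; weight (5/13)·(1/3) = 5/39.
If it is in locker 2 (prior 1/13): the attendant opened locker 2, so this case is ruled out; weight (1/13)·0 = 0.
If it is in locker 3 (prior 1/13): the attendant has 4 equally likely choices, so probability 1/4; weight (1/13)·(1/4) = 1/52.
If it is in locker 4 (prior 4/13): the attendant has 3 equally likely choices, so probability 1/3; weight (4/13)·(1/3) = 4/39.
If it is in locker 5 (prior 2/13): the attendant has 3 equally likely choices, so probability 1/3; weight (2/13)·(1/3) = 2/39.
The weights sum to 47/156.
So P(the prize voucher in locker 4 | the attendant opened locker 2) = (4/39) / (47/156) = 16/47.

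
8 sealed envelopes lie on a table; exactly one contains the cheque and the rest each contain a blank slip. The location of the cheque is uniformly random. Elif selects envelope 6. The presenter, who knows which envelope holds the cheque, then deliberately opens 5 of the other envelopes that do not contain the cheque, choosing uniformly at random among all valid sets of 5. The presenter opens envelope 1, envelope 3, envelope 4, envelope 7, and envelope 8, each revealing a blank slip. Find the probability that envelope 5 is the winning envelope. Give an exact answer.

7/16

Condition on the true location of the cheque.
If it is in any of envelopes 1, 3, 4, 7, and 8 (prior 1/8 each): that envelope was opened and seen not to hold the prize — ruled out; weight (1/8)·0 = 0 each.
If it is in either of envelopes 2 and 5 (prior 1/8 each): the presenter has 6 equally likely choices, so probability 1/6; weight (1/8)·(1/6) = 1/48 each.
If it is in envelope 6 (prior 1/8): the presenter has 21 equally likely choices, so probability 1/21; weight (1/8)·(1/21) = 1/168.
The weights sum to 1/21.
So P(the cheque in envelope 5 | the presenter opened envelope 1, envelope 3, envelope 4, envelope 7, and envelope 8) = (1/48) / (1/21) = 7/16.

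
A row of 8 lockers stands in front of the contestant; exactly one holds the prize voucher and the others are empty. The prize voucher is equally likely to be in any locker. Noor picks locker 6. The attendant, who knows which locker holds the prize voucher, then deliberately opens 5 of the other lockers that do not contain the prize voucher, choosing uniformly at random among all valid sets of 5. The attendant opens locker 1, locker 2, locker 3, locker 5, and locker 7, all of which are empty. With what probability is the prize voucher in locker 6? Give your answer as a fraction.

1/8

Apply Bayes' rule, conditioning on where the prize voucher actually is.
If it is in any of lockers 1, 2, 3, 5, and 7 (prior 1/8 each): that locker was opened and seen not to hold the prize — ruled out; weight (1/8)·0 = 0 each.
If it is in either of lockers 4 and 8 (prior 1/8 each): the attendant has 6 equally likely choices, so probability 1/6; weight (1/8)·(1/6) = 1/48 each.
If it is in locker 6 (prior 1/8): the attendant has 21 equally likely choices, so probability 1/21; weight (1/8)·(1/21) = 1/168.
The weights sum to 1/21.
So P(the prize voucher in locker 6 | the attendant opened locker 1, locker 2, locker 3, locker 5, and locker 7) = (1/168) / (1/21) = 1/8.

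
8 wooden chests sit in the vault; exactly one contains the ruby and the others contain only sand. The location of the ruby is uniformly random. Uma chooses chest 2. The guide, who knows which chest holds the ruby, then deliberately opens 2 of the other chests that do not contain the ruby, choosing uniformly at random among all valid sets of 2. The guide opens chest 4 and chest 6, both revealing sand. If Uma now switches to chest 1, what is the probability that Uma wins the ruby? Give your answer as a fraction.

7/40

Condition on the true location of the ruby.
If it is in any of chests 1, 3, 5, 7, and 8 (prior 1/8 each): the guide has 15 equally likely choices, so probability 1/15; weight (1/8)·(1/15) = 1/120 each.
If it is in chest 2 (prior 1/8): the guide has 21 equally likely choices, so probability 1/21; weight (1/8)·(1/21) = 1/168.
If it is in either of chests 4 and 6 (prior 1/8 each): that chest was opened and seen not to hold the prize — ruled out; weight (1/8)·0 = 0 each.
The weights sum to 1/21.
So P(the ruby in chest 1 | the guide opened chest 4 and chest 6) = (1/120) / (1/21) = 7/40.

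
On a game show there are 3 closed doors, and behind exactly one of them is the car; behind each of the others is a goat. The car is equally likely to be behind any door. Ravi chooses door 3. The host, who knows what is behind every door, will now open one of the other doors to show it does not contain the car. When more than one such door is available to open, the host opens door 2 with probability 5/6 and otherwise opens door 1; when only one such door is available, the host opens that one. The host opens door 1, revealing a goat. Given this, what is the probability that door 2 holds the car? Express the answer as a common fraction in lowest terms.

Consider each possible location of the car in turn.
If it is behind door 1 (prior 1/3): the host opened door 1, so this case is ruled out; weight (1/3)·0 = 0.
If it is behind door 2 (prior 1/3): only door 1 is available, probability 1; weight (1/3)·1 = 1/3.
If it is behind door 3 (prior 1/3): door 2 is available but not opened, probability 1/6; weight (1/3)·(1/6) = 1/18.
The weights sum to 7/18.
So P(the car behind door 2 | the host opened door 1) = (1/3) / (7/18) = 6/7.

6/7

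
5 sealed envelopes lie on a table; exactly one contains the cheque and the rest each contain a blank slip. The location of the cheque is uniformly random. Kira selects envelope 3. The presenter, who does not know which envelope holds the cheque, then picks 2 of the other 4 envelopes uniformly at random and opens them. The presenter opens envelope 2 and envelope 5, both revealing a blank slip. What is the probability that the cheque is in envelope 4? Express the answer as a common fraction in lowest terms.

1/3

Condition on the true location of the cheque.
If it is in any of envelopes 1, 3, and 4 (prior 1/5 each): the presenter picks exactly this set with probability 1/6 regardless, and none is the prize; weight (1/5)·(1/6) = 1/30 each.
If it is in either of envelopes 2 and 5 (prior 1/5 each): that envelope was opened and seen not to hold the prize — ruled out; weight (1/5)·0 = 0 each.
The weights sum to 1/10.
So P(the cheque in envelope 4 | the presenter opened envelope 2 and envelope 5) = (1/30) / (1/10) = 1/3.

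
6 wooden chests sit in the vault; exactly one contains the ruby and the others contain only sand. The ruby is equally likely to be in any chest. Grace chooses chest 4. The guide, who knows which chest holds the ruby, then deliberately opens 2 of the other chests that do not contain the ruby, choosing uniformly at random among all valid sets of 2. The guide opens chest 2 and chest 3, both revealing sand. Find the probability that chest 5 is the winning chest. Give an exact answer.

Condition on the true location of the ruby.
If it is in any of chests 1, 5, and 6 (prior 1/6 each): the guide has 6 equally likely choices, so probability 1/6; weight (1/6)·(1/6) = 1/36 each.
If it is in either of chests 2 and 3 (prior 1/6 each): that chest was opened and seen not to hold the prize — ruled out; weight (1/6)·0 = 0 each.
If it is in chest 4 (prior 1/6): the guide has 10 equally likely choices, so probability 1/10; weight (1/6)·(1/10) = 1/60.
The weights sum to 1/10.
So P(the ruby in chest 5 | the guide opened chest 2 and chest 3) = (1/36) / (1/10) = 5/18.

5/18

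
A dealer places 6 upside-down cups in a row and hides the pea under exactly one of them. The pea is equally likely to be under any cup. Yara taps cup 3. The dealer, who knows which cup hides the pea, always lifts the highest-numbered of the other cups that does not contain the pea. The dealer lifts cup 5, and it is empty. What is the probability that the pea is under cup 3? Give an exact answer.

Consider each possible location of the pea in turn.
If it is under any of cups 1, 2, 3, and 4 (prior 1/6 each): the dealer would have opened cup 6 instead, probability 0; weight (1/6)·0 = 0 each.
If it is under cup 5 (prior 1/6): the dealer opened cup 5, so this case is ruled out; weight (1/6)·0 = 0.
If it is under cup 6 (prior 1/6): cup 5 is the highest-numbered option available, probability 1; weight (1/6)·1 = 1/6.
The weights sum to 1/6.
So P(the pea under cup 3 | the dealer opened cup 5) = 0 / (1/6) = 0.

0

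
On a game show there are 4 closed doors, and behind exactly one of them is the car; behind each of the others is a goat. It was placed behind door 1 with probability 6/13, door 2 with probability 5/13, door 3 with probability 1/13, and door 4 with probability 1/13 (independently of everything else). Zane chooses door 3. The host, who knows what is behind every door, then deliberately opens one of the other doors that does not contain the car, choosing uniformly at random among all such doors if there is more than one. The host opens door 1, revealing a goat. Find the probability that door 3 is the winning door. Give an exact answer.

1/10

Condition on the true location of the car.
If it is behind door 1 (prior 6/13): the host opened door 1, so this case is ruled out; weight (6/13)·0 = 0.
If it is behind door 2 (prior 5/13): the host has 2 equally likely choices, so probability 1/2; weight (5/13)·(1/2) = 5/26.
If it is behind door 3 (prior 1/13): the host has 3 equally likely choices, so probability 1/3; weight (1/13)·(1/3) = 1/39.
If it is behind door 4 (prior 1/13): the host has 2 equally likely choices, so probability 1/2; weight (1/13)·(1/2) = 1/26.
The weights sum to 10/39.
So P(the car behind door 3 | the host opened door 1) = (1/39) / (10/39) = 1/10.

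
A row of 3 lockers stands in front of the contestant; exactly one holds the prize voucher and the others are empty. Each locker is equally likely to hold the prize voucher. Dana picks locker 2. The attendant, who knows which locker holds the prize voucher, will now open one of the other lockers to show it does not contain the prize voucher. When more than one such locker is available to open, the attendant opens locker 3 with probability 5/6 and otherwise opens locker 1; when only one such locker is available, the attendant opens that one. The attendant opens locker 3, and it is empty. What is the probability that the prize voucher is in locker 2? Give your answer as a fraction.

5/11

Condition on the true location of the prize voucher.
If it is in locker 1 (prior 1/3): only locker 3 is available, probability 1; weight (1/3)·1 = 1/3.
If it is in locker 2 (prior 1/3): locker 3 is available, opened with probability 5/6; weight (1/3)·(5/6) = 5/18.
If it is in locker 3 (prior 1/3): the attendant opened locker 3, so this case is ruled out; weight (1/3)·0 = 0.
The weights sum to 11/18.
So P(the prize voucher in locker 2 | the attendant opened locker 3) = (5/18) / (11/18) = 5/11.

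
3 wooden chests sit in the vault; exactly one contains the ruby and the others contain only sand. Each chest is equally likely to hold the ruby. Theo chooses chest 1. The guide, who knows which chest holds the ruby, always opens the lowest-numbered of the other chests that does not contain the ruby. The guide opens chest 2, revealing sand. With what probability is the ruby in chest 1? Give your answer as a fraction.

1/2

Condition on the true location of the ruby.
If it is in either of chests 1 and 3 (prior 1/3 each): chest 2 is the lowest-numbered option available, probability 1; weight (1/3)·1 = 1/3 each.
If it is in chest 2 (prior 1/3): the guide opened chest 2, so this case is ruled out; weight (1/3)·0 = 0.
The weights sum to 2/3.
So P(the ruby in chest 1 | the guide opened chest 2) = (1/3) / (2/3) = 1/2.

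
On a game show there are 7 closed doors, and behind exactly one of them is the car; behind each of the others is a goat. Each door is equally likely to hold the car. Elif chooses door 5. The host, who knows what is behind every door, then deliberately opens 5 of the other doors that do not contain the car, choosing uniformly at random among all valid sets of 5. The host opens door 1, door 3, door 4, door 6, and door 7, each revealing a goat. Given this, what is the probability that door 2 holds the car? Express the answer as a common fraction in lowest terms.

Condition on the true location of the car.
If it is behind any of doors 1, 3, 4, 6, and 7 (prior 1/7 each): that door was opened and seen not to hold the prize — ruled out; weight (1/7)·0 = 0 each.
If it is behind door 2 (prior 1/7): the host has no choice, probability 1; weight (1/7)·1 = 1/7.
If it is behind door 5 (prior 1/7): the host has 6 equally likely choices, so probability 1/6; weight (1/7)·(1/6) = 1/42.
The weights sum to 1/6.
So P(the car behind door 2 | the host opened door 1, door 3, door 4, door 6, and door 7) = (1/7) / (1/6) = 6/7.

6/7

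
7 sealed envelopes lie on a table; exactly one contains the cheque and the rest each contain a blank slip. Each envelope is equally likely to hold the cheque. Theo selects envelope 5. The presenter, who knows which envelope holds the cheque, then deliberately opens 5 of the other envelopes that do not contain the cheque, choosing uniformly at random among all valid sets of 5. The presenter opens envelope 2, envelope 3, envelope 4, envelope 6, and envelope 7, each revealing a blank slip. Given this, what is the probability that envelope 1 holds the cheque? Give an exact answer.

6/7

Apply Bayes' rule, conditioning on where the cheque actually is.
If it is in envelope 1 (prior 1/7): the presenter has no choice, probability 1; weight (1/7)·1 = 1/7.
If it is in any of envelopes 2, 3, 4, 6, and 7 (prior 1/7 each): that envelope was opened and seen not to hold the prize — ruled out; weight (1/7)·0 = 0 each.
If it is in envelope 5 (prior 1/7): the presenter has 6 equally likely choices, so probability 1/6; weight (1/7)·(1/6) = 1/42.
The weights sum to 1/6.
So P(the cheque in envelope 1 | the presenter opened envelope 2, envelope 3, envelope 4, envelope 6, and envelope 7) = (1/7) / (1/6) = 6/7.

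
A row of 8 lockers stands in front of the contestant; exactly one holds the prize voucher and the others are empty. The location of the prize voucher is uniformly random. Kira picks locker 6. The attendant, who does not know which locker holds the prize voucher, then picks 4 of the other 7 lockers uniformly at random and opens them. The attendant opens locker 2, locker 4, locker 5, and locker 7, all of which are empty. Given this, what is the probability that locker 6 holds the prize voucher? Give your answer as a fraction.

1/4

Apply Bayes' rule, conditioning on where the prize voucher actually is.
If it is in any of lockers 1, 3, 6, and 8 (prior 1/8 each): the attendant picks exactly this set with probability 1/35 regardless, and none is the prize; weight (1/8)·(1/35) = 1/280 each.
If it is in any of lockers 2, 4, 5, and 7 (prior 1/8 each): that locker was opened and seen not to hold the prize — ruled out; weight (1/8)·0 = 0 each.
The weights sum to 1/70.
So P(the prize voucher in locker 6 | the attendant opened locker 2, locker 4, locker 5, and locker 7) = (1/280) / (1/70) = 1/4.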